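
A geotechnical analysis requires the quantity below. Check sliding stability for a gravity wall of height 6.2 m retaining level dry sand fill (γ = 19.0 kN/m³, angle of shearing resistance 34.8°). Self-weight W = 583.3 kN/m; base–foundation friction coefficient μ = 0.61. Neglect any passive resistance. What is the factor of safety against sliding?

3.57

K_a = tan²(45° − 34.8°/2) = 0.2733.
P_a = ½K_aγH² = 0.5×0.2733×19.0×6.2² = 99.81 kN/m, acting at H/3 = 2.067 m above the base.
FS_sliding = μW / P_a = 0.61×583.3 / 99.81 = 3.565.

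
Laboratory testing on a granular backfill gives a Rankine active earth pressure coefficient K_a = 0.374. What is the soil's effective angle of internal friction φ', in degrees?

27.1°

K_a = tan²(45° − φ/2) ⇒ 45° − φ/2 = arctan(√0.374) = 31.45°.
φ = 2(45° − 31.45°) = 27.10°.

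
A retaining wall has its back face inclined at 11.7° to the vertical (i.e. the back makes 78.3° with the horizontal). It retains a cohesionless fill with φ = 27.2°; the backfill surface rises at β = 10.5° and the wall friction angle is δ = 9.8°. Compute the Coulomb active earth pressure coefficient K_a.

0.508

K_a = sin²(α+φ) / [sin²α · sin(α−δ) · (1 + √{sin(φ+δ)sin(φ−β) / (sin(α−δ)sin(α+β))})²].
With α = 78.3°, φ = 27.2°, δ = 9.8°, β = 10.5°: K_a = 0.5082.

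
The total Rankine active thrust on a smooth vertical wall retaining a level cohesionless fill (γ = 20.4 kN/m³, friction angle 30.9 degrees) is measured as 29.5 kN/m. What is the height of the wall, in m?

3.00 m

K_a = 0.3214. P_a = ½ K_a γ H² ⇒ H = √(2P_a/(K_a γ)).
H = √(2×29.5/(0.3214×20.4)) = 3.000 m.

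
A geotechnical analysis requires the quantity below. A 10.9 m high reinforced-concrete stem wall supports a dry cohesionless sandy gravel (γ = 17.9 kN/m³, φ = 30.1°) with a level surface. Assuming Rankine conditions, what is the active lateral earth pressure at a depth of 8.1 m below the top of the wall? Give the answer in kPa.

K_a = (1 − sin φ)/(1 + sin φ) = 0.3320.
σ_h = K_a γ z = 0.3320 × 17.9 × 8.1 = 48.14 kPa.

48.1 kPa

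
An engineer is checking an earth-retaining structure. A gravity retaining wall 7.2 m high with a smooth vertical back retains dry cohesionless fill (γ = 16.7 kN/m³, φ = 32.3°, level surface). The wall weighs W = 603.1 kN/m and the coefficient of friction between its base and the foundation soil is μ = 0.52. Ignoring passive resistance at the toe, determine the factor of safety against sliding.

2.39

K_a = tan²(45° − 32.3°/2) = 0.3035.
P_a = ½K_aγH² = 0.5×0.3035×16.7×7.2² = 131.4 kN/m, acting at H/3 = 2.400 m above the base.
FS_sliding = μW / P_a = 0.52×603.1 / 131.4 = 2.387.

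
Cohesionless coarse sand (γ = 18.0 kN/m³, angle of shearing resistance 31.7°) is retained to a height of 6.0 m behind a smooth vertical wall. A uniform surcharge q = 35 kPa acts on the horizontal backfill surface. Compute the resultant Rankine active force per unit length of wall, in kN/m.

K_a = tan²(45° − φ/2) = 0.3111.
Soil triangle: ½ K_a γ H² = 0.5×0.3111×18.0×6.0² = 100.8 kN/m.
Surcharge rectangle: K_a q H = 0.3111×35×6.0 = 65.32 kN/m.
Total = 100.8 + 65.32 = 166.1 kN/m.

166 kN/m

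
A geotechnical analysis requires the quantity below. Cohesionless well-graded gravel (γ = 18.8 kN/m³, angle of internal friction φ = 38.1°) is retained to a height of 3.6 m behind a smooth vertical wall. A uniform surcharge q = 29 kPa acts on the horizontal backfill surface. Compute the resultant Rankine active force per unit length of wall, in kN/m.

K_a = tan²(45° − φ/2) = 0.2368.
Soil triangle: ½ K_a γ H² = 0.5×0.2368×18.8×3.6² = 28.85 kN/m.
Surcharge rectangle: K_a q H = 0.2368×29×3.6 = 24.73 kN/m.
Total = 28.85 + 24.73 = 53.58 kN/m.

53.6 kN/m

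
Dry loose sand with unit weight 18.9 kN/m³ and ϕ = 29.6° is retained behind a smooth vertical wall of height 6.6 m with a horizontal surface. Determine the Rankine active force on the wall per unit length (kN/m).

K_a = tan²(45° − φ/2) = 0.3387.
P_a = ½ K_a γ H² = 0.5 × 0.3387 × 18.9 × 6.6² = 139.4 kN/m.

139 kN/m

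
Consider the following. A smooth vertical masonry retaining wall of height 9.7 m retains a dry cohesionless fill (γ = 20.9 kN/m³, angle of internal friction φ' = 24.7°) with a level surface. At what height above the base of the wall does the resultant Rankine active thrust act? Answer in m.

K_a = 0.4106.
The pressure distribution is triangular, so the resultant acts at H/3 above the base = 9.7/3 = 3.233 m.

3.23 m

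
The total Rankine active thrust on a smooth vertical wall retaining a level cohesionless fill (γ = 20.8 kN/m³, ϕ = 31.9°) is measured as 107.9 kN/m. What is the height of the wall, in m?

5.80 m

K_a = 0.3085. P_a = ½ K_a γ H² ⇒ H = √(2P_a/(K_a γ)).
H = √(2×107.9/(0.3085×20.8)) = 5.799 m.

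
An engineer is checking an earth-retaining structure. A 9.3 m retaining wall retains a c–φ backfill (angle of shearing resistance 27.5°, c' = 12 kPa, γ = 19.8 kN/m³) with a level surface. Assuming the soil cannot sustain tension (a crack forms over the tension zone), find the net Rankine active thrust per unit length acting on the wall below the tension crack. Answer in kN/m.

194 kN/m

K_a = 0.3682; √K_a = 0.6068.
Tension-crack depth z_c = 2c/(γ√K_a) = 2×12/(19.8×0.6068) = 1.998 m.
σ_a at base = K_a γ H − 2c√K_a = 0.3682×19.8×9.3 − 2×12×0.6068 = 53.24 kPa.
P_a = ½ × 53.24 × (H − z_c) = 0.5×53.24×7.302 = 194.4 kN/m.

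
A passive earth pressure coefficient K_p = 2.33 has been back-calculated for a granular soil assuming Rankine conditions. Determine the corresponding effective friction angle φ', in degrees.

K_p = (1+sin φ)/(1−sin φ) ⇒ sin φ = (K_p − 1)/(K_p + 1) = 0.3994.
φ = arcsin(0.3994) = 23.54°.

23.5°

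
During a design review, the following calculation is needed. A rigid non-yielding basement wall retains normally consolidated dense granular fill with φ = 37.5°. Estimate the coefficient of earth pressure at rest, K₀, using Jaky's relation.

K₀ = 1 − sin φ' = 1 − sin 37.5° = 0.3912.

0.391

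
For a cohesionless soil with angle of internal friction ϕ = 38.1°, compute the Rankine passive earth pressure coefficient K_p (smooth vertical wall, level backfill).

4.22

K_p = (1 + sin φ)/(1 − sin φ) = tan²(45° + 38.1°/2) = 4.222.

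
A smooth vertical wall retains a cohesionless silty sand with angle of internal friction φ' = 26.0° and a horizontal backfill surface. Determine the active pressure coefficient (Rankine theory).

0.390

K_a = (1 − sin φ)/(1 + sin φ) = (1 − sin 26.0°)/(1 + sin 26.0°) = 0.3905.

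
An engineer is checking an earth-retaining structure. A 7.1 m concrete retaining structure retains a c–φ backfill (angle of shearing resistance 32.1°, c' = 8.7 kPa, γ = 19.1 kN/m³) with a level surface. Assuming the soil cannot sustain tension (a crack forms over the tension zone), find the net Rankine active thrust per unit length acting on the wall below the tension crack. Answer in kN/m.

86.9 kN/m

K_a = 0.3060; √K_a = 0.5532.
Tension-crack depth z_c = 2c/(γ√K_a) = 2×8.7/(19.1×0.5532) = 1.647 m.
σ_a at base = K_a γ H − 2c√K_a = 0.3060×19.1×7.1 − 2×8.7×0.5532 = 31.87 kPa.
P_a = ½ × 31.87 × (H − z_c) = 0.5×31.87×5.453 = 86.90 kN/m.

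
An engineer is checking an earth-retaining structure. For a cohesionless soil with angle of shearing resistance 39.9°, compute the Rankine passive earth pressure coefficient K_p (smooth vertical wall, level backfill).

K_p = (1 + sin φ)/(1 − sin φ) = tan²(45° + 39.9°/2) = 4.578.

4.58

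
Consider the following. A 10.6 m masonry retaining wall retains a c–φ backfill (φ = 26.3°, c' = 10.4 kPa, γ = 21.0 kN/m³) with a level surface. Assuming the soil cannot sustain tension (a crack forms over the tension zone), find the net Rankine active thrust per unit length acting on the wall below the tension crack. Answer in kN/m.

K_a = 0.3859; √K_a = 0.6212.
Tension-crack depth z_c = 2c/(γ√K_a) = 2×10.4/(21.0×0.6212) = 1.594 m.
σ_a at base = K_a γ H − 2c√K_a = 0.3859×21.0×10.6 − 2×10.4×0.6212 = 72.99 kPa.
P_a = ½ × 72.99 × (H − z_c) = 0.5×72.99×9.006 = 328.6 kN/m.

329 kN/m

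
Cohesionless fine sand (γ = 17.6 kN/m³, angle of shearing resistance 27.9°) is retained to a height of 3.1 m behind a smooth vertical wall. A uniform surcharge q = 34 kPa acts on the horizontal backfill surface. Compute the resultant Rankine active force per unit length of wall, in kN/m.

K_a = tan²(45° − φ/2) = 0.3625.
Soil triangle: ½ K_a γ H² = 0.5×0.3625×17.6×3.1² = 30.65 kN/m.
Surcharge rectangle: K_a q H = 0.3625×34×3.1 = 38.20 kN/m.
Total = 30.65 + 38.20 = 68.86 kN/m.

68.9 kN/m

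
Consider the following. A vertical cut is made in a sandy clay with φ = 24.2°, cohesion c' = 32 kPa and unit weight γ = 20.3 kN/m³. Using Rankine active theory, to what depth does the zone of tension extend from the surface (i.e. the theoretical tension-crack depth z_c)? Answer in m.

4.87 m

K_a = tan²(45° − 24.2°/2) = 0.4185; √K_a = 0.6469.
The active pressure is zero where K_a γ z = 2c√K_a, so z_c = 2c/(γ√K_a) = 2×32/(20.3×0.6469) = 4.873 m.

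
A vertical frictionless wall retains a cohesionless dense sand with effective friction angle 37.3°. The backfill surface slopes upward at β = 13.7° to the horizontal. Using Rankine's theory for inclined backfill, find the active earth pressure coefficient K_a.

0.263

K_a = cos β · (cos β − √(cos²β − cos²φ)) / (cos β + √(cos²β − cos²φ)).
cos β = 0.9715, cos φ = 0.7955, √(cos²β − cos²φ) = 0.5578.
K_a = 0.9715 × (0.9715 − 0.5578)/(0.9715 + 0.5578) = 0.2629.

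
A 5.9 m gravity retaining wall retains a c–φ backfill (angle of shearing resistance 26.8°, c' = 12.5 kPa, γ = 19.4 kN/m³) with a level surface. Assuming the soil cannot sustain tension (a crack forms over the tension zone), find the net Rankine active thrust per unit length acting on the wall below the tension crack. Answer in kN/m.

53.2 kN/m

K_a = 0.3785; √K_a = 0.6152.
Tension-crack depth z_c = 2c/(γ√K_a) = 2×12.5/(19.4×0.6152) = 2.095 m.
σ_a at base = K_a γ H − 2c√K_a = 0.3785×19.4×5.9 − 2×12.5×0.6152 = 27.94 kPa.
P_a = ½ × 27.94 × (H − z_c) = 0.5×27.94×3.805 = 53.16 kN/m.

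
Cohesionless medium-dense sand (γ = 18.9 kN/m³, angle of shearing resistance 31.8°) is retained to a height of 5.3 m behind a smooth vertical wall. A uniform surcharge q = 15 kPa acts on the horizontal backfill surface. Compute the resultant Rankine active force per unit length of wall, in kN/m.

K_a = tan²(45° − φ/2) = 0.3098.
Soil triangle: ½ K_a γ H² = 0.5×0.3098×18.9×5.3² = 82.24 kN/m.
Surcharge rectangle: K_a q H = 0.3098×15×5.3 = 24.63 kN/m.
Total = 82.24 + 24.63 = 106.9 kN/m.

107 kN/m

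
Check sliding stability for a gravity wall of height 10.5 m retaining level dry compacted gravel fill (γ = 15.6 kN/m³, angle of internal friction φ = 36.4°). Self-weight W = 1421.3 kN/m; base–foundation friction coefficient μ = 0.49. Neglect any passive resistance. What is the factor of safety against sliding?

3.17

K_a = tan²(45° − 36.4°/2) = 0.2552.
P_a = ½K_aγH² = 0.5×0.2552×15.6×10.5² = 219.4 kN/m, acting at H/3 = 3.500 m above the base.
FS_sliding = μW / P_a = 0.49×1421.3 / 219.4 = 3.174.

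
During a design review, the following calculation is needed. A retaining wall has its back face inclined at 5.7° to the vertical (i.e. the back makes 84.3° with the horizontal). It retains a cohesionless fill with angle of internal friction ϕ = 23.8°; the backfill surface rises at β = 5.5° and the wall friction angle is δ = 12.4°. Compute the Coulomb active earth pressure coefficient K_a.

0.462

K_a = sin²(α+φ) / [sin²α · sin(α−δ) · (1 + √{sin(φ+δ)sin(φ−β) / (sin(α−δ)sin(α+β))})²].
With α = 84.3°, φ = 23.8°, δ = 12.4°, β = 5.5°: K_a = 0.4619.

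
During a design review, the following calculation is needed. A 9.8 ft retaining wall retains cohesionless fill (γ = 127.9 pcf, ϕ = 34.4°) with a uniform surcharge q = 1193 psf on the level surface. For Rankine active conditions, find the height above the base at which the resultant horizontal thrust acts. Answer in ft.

K_a = 0.2780.
Triangular part P₁ = ½K_aγH² = 1707 at H/3 = 3.267 ft; rectangular part P₂ = K_a q H = 3250 at H/2 = 4.900 ft.
ȳ = (P₁·3.267 + P₂·4.900)/(P₁+P₂) = 4.337 ft.

4.34 ft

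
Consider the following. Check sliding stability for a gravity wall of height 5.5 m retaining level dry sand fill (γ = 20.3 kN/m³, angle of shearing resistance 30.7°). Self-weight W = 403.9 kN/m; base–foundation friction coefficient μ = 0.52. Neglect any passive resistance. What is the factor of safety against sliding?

2.11

K_a = tan²(45° − 30.7°/2) = 0.3240.
P_a = ½K_aγH² = 0.5×0.3240×20.3×5.5² = 99.49 kN/m, acting at H/3 = 1.833 m above the base.
FS_sliding = μW / P_a = 0.52×403.9 / 99.49 = 2.111.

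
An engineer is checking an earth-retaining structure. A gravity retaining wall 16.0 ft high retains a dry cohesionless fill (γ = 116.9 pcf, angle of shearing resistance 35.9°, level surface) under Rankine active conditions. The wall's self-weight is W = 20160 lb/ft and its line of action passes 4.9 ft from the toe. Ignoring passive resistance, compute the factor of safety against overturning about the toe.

K_a = tan²(45° − 35.9°/2) = 0.2607.
P_a = ½K_aγH² = 0.5×0.2607×116.9×16.0² = 3901 lb/ft, acting at H/3 = 5.333 ft above the base.
Overturning moment M_o = P_a × H/3 = 3901 × 5.333 = 20810.
Resisting moment M_r = W × 4.9 = 20160 × 4.9 = 98780.
FS_overturning = M_r/M_o = 98780/20810 = 4.747.

4.75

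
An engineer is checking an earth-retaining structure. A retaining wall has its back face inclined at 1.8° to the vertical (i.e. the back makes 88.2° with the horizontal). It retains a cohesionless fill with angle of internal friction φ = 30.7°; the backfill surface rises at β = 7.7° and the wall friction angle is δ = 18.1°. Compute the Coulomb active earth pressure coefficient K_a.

K_a = sin²(α+φ) / [sin²α · sin(α−δ) · (1 + √{sin(φ+δ)sin(φ−β) / (sin(α−δ)sin(α+β))})²].
With α = 88.2°, φ = 30.7°, δ = 18.1°, β = 7.7°: K_a = 0.3350.

0.335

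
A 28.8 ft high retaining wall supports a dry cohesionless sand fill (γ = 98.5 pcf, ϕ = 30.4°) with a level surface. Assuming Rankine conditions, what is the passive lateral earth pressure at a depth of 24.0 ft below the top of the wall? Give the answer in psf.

7210 psf

K_p = (1 + sin φ)/(1 − sin φ) = 3.049.
σ_h = K_p γ z = 3.049 × 98.5 × 24.0 = 7208 psf.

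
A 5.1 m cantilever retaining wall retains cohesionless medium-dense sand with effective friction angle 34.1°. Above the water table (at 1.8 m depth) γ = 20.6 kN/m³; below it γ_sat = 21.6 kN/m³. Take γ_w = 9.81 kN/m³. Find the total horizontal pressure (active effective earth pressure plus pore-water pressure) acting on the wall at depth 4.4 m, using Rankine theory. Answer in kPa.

K_a = (1 − sin φ)/(1 + sin φ) = 0.2815.
γ' = 21.6 − 9.81 = 11.79 kN/m³.
Effective vertical stress at 4.4 m: σ'_v = 20.6×1.8 + 11.79×2.60 = 67.73 kPa.
σ'_h = K_a σ'_v = 0.2815 × 67.73 = 19.07 kPa; u = γ_w × 2.60 = 25.51 kPa.
Total σ_h = 19.07 + 25.51 = 44.57 kPa.

44.6 kPa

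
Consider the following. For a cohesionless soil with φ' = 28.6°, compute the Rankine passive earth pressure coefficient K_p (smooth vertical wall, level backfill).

2.84

K_p = (1 + sin φ)/(1 − sin φ) = tan²(45° + 28.6°/2) = 2.837.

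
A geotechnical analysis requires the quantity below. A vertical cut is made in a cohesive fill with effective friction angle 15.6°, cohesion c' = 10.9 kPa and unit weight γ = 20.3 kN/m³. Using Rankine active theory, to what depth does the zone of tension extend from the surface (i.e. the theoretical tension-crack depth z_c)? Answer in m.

1.41 m

K_a = tan²(45° − 15.6°/2) = 0.5761; √K_a = 0.7590.
The active pressure is zero where K_a γ z = 2c√K_a, so z_c = 2c/(γ√K_a) = 2×10.9/(20.3×0.7590) = 1.415 m.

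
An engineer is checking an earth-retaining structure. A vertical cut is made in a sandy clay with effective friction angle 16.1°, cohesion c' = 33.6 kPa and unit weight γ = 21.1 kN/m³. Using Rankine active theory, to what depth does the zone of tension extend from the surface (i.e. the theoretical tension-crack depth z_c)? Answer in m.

4.23 m

K_a = tan²(45° − 16.1°/2) = 0.5658; √K_a = 0.7522.
The active pressure is zero where K_a γ z = 2c√K_a, so z_c = 2c/(γ√K_a) = 2×33.6/(21.1×0.7522) = 4.234 m.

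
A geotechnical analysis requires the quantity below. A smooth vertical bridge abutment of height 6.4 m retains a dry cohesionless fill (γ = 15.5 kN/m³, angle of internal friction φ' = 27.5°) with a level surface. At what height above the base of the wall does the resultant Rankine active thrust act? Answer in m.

2.13 m

K_a = 0.3682.
The pressure distribution is triangular, so the resultant acts at H/3 above the base = 6.4/3 = 2.133 m.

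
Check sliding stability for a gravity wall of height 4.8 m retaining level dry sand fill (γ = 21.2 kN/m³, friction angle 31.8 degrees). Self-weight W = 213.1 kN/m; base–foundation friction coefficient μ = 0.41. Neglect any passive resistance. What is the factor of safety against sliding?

K_a = tan²(45° − 31.8°/2) = 0.3098.
P_a = ½K_aγH² = 0.5×0.3098×21.2×4.8² = 75.66 kN/m, acting at H/3 = 1.600 m above the base.
FS_sliding = μW / P_a = 0.41×213.1 / 75.66 = 1.155.

1.15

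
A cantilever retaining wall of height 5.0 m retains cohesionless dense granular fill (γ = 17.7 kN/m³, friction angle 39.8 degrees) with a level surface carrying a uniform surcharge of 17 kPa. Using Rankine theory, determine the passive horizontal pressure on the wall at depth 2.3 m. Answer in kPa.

K_p = (1 + sin φ)/(1 − sin φ) = 4.557.
σ_v = γz + q = 17.7 × 2.3 + 17 = 57.71 kPa.
σ_h = K_p σ_v = 4.557 × 57.71 = 263.0 kPa.

263 kPa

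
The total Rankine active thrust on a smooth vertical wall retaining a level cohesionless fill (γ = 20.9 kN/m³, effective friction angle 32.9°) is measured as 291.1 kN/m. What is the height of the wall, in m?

9.70 m

K_a = 0.2960. P_a = ½ K_a γ H² ⇒ H = √(2P_a/(K_a γ)).
H = √(2×291.1/(0.2960×20.9)) = 9.701 m.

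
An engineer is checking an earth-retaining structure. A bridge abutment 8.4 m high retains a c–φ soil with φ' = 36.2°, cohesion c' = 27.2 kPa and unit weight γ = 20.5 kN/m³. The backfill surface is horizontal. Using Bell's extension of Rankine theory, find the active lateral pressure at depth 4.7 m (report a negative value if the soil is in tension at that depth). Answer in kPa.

-2.80 kPa

K_a = (1 − sin φ)/(1 + sin φ) = 0.2574.
σ_a = K_a γ z − 2c√K_a = 0.2574×20.5×4.7 − 2×27.2×0.5073 = -2.800 kPa.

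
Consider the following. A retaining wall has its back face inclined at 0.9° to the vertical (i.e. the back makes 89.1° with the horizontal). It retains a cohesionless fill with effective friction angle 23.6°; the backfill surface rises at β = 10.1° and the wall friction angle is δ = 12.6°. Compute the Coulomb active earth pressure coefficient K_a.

K_a = sin²(α+φ) / [sin²α · sin(α−δ) · (1 + √{sin(φ+δ)sin(φ−β) / (sin(α−δ)sin(α+β))})²].
With α = 89.1°, φ = 23.6°, δ = 12.6°, β = 10.1°: K_a = 0.4604.

0.460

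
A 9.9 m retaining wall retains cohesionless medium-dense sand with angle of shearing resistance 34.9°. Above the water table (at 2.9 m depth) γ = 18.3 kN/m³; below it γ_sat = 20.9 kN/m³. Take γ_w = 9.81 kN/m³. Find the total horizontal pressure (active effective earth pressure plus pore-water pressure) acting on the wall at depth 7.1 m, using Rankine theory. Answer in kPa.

68.3 kPa

K_a = (1 − sin φ)/(1 + sin φ) = 0.2721.
γ' = 20.9 − 9.81 = 11.09 kN/m³.
Effective vertical stress at 7.1 m: σ'_v = 18.3×2.9 + 11.09×4.20 = 99.65 kPa.
σ'_h = K_a σ'_v = 0.2721 × 99.65 = 27.12 kPa; u = γ_w × 4.20 = 41.20 kPa.
Total σ_h = 27.12 + 41.20 = 68.32 kPa.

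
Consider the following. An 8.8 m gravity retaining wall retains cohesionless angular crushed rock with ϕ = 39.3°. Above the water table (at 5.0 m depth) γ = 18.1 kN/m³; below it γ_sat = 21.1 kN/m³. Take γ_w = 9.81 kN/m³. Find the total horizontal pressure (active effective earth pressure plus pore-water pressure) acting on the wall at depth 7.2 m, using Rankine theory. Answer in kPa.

K_a = (1 − sin φ)/(1 + sin φ) = 0.2245.
γ' = 21.1 − 9.81 = 11.29 kN/m³.
Effective vertical stress at 7.2 m: σ'_v = 18.1×5.0 + 11.29×2.20 = 115.3 kPa.
σ'_h = K_a σ'_v = 0.2245 × 115.3 = 25.89 kPa; u = γ_w × 2.20 = 21.58 kPa.
Total σ_h = 25.89 + 21.58 = 47.47 kPa.

47.5 kPa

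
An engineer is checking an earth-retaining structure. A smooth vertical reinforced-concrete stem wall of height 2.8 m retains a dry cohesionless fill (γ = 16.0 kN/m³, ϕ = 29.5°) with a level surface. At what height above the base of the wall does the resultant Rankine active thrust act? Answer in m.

0.933 m

K_a = 0.3401.
The pressure distribution is triangular, so the resultant acts at H/3 above the base = 2.8/3 = 0.9333 m.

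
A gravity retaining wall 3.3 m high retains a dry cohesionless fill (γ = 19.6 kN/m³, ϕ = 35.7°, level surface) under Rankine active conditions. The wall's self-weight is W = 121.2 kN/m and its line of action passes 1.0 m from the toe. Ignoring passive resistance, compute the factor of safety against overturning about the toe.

K_a = tan²(45° − 35.7°/2) = 0.2630.
P_a = ½K_aγH² = 0.5×0.2630×19.6×3.3² = 28.07 kN/m, acting at H/3 = 1.100 m above the base.
Overturning moment M_o = P_a × H/3 = 28.07 × 1.100 = 30.87.
Resisting moment M_r = W × 1.0 = 121.2 × 1.0 = 121.2.
FS_overturning = M_r/M_o = 121.2/30.87 = 3.926.

3.93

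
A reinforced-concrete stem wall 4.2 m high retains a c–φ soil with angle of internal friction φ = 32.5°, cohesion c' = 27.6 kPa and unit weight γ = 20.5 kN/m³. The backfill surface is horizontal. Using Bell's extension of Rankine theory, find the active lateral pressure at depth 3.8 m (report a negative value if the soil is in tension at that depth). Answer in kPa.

K_a = (1 − sin φ)/(1 + sin φ) = 0.3010.
σ_a = K_a γ z − 2c√K_a = 0.3010×20.5×3.8 − 2×27.6×0.5486 = -6.837 kPa.

-6.84 kPa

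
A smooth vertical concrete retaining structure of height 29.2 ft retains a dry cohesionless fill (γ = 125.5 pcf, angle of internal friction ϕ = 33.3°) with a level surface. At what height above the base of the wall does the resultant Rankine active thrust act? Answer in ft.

9.73 ft

K_a = 0.2911.
The pressure distribution is triangular, so the resultant acts at H/3 above the base = 29.2/3 = 9.733 ft.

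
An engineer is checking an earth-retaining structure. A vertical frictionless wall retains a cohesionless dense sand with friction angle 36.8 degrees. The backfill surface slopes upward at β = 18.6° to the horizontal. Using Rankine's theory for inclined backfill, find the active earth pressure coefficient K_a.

0.287

K_a = cos β · (cos β − √(cos²β − cos²φ)) / (cos β + √(cos²β − cos²φ)).
cos β = 0.9478, cos φ = 0.8007, √(cos²β − cos²φ) = 0.5070.
K_a = 0.9478 × (0.9478 − 0.5070)/(0.9478 + 0.5070) = 0.2871.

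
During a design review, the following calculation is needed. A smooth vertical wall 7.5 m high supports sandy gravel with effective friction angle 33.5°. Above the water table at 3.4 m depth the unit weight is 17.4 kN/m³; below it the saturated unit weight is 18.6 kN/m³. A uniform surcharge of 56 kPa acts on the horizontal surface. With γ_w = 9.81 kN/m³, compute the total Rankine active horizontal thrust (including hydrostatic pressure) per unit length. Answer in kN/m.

324 kN/m

K_a = tan²(45° − φ/2) = 0.2887.
γ' = 18.6 − 9.81 = 8.790 kN/m³. h₂ = H − d_w = 4.1 m.
σ'_h: at surface K_a·q = 16.17; at WT K_a(q+γd_w) = 33.25; at base K_a(q+γd_w+γ'h₂) = 43.65 kPa.
P₁ = ½(16.17+33.25)×3.4 = 84.01; P₂ = ½(33.25+43.65)×4.1 = 157.6; P_w = ½γ_w h₂² = 82.45.
Total = 84.01+157.6+82.45 = 324.1 kN/m.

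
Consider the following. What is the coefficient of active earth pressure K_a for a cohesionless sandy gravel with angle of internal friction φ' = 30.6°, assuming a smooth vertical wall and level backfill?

0.325

K_a = (1 − sin φ)/(1 + sin φ) = (1 − sin 30.6°)/(1 + sin 30.6°) = 0.3253.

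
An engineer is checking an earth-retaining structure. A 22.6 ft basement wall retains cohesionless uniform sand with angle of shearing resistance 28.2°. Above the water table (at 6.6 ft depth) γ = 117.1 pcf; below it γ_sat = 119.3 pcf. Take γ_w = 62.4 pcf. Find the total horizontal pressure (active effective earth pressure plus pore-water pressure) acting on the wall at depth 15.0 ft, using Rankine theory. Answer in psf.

K_a = (1 − sin φ)/(1 + sin φ) = 0.3582.
γ' = 119.3 − 62.4 = 56.90 pcf.
Effective vertical stress at 15.0 ft: σ'_v = 117.1×6.6 + 56.90×8.40 = 1251 psf.
σ'_h = K_a σ'_v = 0.3582 × 1251 = 448.0 psf; u = γ_w × 8.40 = 524.2 psf.
Total σ_h = 448.0 + 524.2 = 972.2 psf.

972 psf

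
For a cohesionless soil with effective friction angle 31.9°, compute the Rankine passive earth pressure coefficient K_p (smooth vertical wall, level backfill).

3.24

K_p = (1 + sin φ)/(1 − sin φ) = tan²(45° + 31.9°/2) = 3.241.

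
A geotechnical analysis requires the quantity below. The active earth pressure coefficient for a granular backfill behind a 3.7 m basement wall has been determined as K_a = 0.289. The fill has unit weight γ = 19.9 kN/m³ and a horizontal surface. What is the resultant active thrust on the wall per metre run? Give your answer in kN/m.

39.4 kN/m

P = ½ K_a γ H² = 0.5 × 0.289 × 19.9 × 3.7² = 39.37 kN/m.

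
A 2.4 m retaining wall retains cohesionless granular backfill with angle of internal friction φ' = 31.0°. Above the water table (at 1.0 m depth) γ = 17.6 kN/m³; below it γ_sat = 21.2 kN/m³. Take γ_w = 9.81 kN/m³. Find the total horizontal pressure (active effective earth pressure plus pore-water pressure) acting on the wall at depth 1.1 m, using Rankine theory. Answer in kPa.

K_a = (1 − sin φ)/(1 + sin φ) = 0.3201.
γ' = 21.2 − 9.81 = 11.39 kN/m³.
Effective vertical stress at 1.1 m: σ'_v = 17.6×1.0 + 11.39×0.100 = 18.74 kPa.
σ'_h = K_a σ'_v = 0.3201 × 18.74 = 5.998 kPa; u = γ_w × 0.100 = 0.9810 kPa.
Total σ_h = 5.998 + 0.9810 = 6.979 kPa.

6.98 kPa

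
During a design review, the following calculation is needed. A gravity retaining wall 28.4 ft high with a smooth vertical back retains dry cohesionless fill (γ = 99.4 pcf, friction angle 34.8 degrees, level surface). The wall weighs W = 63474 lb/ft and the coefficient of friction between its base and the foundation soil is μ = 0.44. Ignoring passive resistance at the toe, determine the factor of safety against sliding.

2.55

K_a = tan²(45° − 34.8°/2) = 0.2733.
P_a = ½K_aγH² = 0.5×0.2733×99.4×28.4² = 10960 lb/ft, acting at H/3 = 9.467 ft above the base.
FS_sliding = μW / P_a = 0.44×63474 / 10960 = 2.549.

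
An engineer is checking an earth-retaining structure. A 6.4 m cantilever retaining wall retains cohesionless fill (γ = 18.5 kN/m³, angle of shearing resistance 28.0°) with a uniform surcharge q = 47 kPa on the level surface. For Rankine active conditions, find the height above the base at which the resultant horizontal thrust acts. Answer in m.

2.61 m

K_a = 0.3610.
Triangular part P₁ = ½K_aγH² = 136.8 at H/3 = 2.133 m; rectangular part P₂ = K_a q H = 108.6 at H/2 = 3.200 m.
ȳ = (P₁·2.133 + P₂·3.200)/(P₁+P₂) = 2.605 m.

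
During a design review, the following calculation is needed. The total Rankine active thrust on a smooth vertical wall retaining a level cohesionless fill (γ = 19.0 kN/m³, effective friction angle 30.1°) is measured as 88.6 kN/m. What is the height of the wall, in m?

K_a = 0.3320. P_a = ½ K_a γ H² ⇒ H = √(2P_a/(K_a γ)).
H = √(2×88.6/(0.3320×19.0)) = 5.300 m.

5.30 m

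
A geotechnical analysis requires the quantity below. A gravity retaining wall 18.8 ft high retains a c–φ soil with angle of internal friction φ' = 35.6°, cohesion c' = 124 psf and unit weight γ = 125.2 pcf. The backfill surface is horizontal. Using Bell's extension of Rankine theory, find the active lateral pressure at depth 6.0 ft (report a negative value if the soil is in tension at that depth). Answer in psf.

71.0 psf

K_a = (1 − sin φ)/(1 + sin φ) = 0.2641.
σ_a = K_a γ z − 2c√K_a = 0.2641×125.2×6.0 − 2×124×0.5139 = 70.96 psf.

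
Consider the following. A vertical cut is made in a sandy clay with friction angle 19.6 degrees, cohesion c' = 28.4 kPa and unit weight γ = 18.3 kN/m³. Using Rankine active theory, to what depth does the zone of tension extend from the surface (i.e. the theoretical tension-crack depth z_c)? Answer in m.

4.40 m

K_a = tan²(45° − 19.6°/2) = 0.4976; √K_a = 0.7054.
The active pressure is zero where K_a γ z = 2c√K_a, so z_c = 2c/(γ√K_a) = 2×28.4/(18.3×0.7054) = 4.400 m.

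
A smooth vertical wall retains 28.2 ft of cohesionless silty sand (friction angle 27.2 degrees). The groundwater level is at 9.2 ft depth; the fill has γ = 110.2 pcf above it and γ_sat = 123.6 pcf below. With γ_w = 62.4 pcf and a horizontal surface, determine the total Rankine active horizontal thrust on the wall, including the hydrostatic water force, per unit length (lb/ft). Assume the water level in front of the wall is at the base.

K_a = tan²(45° − φ/2) = 0.3726.
γ' = 123.6 − 62.4 = 61.20 pcf. Depth below WT = 19.0 ft.
σ'_h at WT = K_a γ d_w = 377.7 psf; at base = 377.7 + K_a γ' × 19.0 = 811.0 psf.
P₁ (0–9.2 ft) = ½×377.7×9.2 = 1738. P₂ (9.2–28.2 ft) = ½(377.7+811.0)×19.0 = 11290.
P_w = ½ γ_w h₂² = 0.5×62.4×19.0² = 11260. Total = 1738+11290+11260 = 24290 lb/ft.

24300 lb/ft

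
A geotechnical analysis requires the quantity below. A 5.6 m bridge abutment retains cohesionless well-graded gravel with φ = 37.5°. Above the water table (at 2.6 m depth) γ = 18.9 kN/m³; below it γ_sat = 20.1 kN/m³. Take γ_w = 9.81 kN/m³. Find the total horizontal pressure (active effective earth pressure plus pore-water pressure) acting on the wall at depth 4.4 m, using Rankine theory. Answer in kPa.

K_a = (1 − sin φ)/(1 + sin φ) = 0.2432.
γ' = 20.1 − 9.81 = 10.29 kN/m³.
Effective vertical stress at 4.4 m: σ'_v = 18.9×2.6 + 10.29×1.80 = 67.66 kPa.
σ'_h = K_a σ'_v = 0.2432 × 67.66 = 16.45 kPa; u = γ_w × 1.80 = 17.66 kPa.
Total σ_h = 16.45 + 17.66 = 34.11 kPa.

34.1 kPa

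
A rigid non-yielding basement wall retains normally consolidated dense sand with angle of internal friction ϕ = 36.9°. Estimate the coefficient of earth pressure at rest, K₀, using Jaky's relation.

0.400

K₀ = 1 − sin φ' = 1 − sin 36.9° = 0.3996.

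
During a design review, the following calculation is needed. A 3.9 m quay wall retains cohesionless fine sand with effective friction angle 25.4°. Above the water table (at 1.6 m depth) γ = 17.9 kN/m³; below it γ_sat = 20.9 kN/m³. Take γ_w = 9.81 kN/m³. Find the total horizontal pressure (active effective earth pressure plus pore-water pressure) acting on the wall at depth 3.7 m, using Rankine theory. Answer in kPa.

K_a = (1 − sin φ)/(1 + sin φ) = 0.3996.
γ' = 20.9 − 9.81 = 11.09 kN/m³.
Effective vertical stress at 3.7 m: σ'_v = 17.9×1.6 + 11.09×2.10 = 51.93 kPa.
σ'_h = K_a σ'_v = 0.3996 × 51.93 = 20.75 kPa; u = γ_w × 2.10 = 20.60 kPa.
Total σ_h = 20.75 + 20.60 = 41.35 kPa.

41.4 kPa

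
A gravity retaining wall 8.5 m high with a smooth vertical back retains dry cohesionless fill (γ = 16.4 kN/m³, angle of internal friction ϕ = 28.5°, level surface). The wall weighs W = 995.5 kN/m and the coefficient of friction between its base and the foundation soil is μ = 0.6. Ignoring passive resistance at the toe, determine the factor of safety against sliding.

2.85

K_a = tan²(45° − 28.5°/2) = 0.3540.
P_a = ½K_aγH² = 0.5×0.3540×16.4×8.5² = 209.7 kN/m, acting at H/3 = 2.833 m above the base.
FS_sliding = μW / P_a = 0.6×995.5 / 209.7 = 2.848.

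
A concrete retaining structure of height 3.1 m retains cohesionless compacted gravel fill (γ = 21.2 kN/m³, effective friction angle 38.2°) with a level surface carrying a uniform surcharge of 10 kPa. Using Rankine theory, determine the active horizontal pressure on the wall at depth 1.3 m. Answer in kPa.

8.86 kPa

K_a = (1 − sin φ)/(1 + sin φ) = 0.2358.
σ_v = γz + q = 21.2 × 1.3 + 10 = 37.56 kPa.
σ_h = K_a σ_v = 0.2358 × 37.56 = 8.856 kPa.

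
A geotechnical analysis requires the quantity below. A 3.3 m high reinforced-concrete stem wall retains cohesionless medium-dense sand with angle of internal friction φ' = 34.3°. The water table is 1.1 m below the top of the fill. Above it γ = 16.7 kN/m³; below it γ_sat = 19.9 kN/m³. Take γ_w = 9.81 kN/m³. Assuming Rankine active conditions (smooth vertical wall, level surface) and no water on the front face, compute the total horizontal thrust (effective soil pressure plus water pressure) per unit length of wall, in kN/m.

44.7 kN/m

K_a = tan²(45° − φ/2) = 0.2792.
γ' = 19.9 − 9.81 = 10.09 kN/m³. Depth below WT = 2.2 m.
σ'_h at WT = K_a γ d_w = 5.128 kPa; at base = 5.128 + K_a γ' × 2.2 = 11.32 kPa.
P₁ (0–1.1 m) = ½×5.128×1.1 = 2.820. P₂ (1.1–3.3 m) = ½(5.128+11.32)×2.2 = 18.10.
P_w = ½ γ_w h₂² = 0.5×9.81×2.2² = 23.74. Total = 2.820+18.10+23.74 = 44.66 kN/m.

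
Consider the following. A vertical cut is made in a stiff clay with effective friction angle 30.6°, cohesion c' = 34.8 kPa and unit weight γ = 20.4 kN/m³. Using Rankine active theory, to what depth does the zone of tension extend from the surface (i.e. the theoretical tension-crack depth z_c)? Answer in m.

5.98 m

K_a = tan²(45° − 30.6°/2) = 0.3253; √K_a = 0.5704.
The active pressure is zero where K_a γ z = 2c√K_a, so z_c = 2c/(γ√K_a) = 2×34.8/(20.4×0.5704) = 5.981 m.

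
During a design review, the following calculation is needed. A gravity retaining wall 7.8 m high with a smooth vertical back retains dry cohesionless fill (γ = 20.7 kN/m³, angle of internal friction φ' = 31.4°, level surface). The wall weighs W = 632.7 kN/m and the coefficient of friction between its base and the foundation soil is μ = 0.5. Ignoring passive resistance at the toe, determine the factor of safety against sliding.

1.60

K_a = tan²(45° − 31.4°/2) = 0.3149.
P_a = ½K_aγH² = 0.5×0.3149×20.7×7.8² = 198.3 kN/m, acting at H/3 = 2.600 m above the base.
FS_sliding = μW / P_a = 0.5×632.7 / 198.3 = 1.595.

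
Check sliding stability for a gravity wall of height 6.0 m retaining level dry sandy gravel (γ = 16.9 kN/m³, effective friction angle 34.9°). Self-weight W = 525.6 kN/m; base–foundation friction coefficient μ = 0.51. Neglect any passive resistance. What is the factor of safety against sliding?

3.24

K_a = tan²(45° − 34.9°/2) = 0.2721.
P_a = ½K_aγH² = 0.5×0.2721×16.9×6.0² = 82.79 kN/m, acting at H/3 = 2.000 m above the base.
FS_sliding = μW / P_a = 0.51×525.6 / 82.79 = 3.238.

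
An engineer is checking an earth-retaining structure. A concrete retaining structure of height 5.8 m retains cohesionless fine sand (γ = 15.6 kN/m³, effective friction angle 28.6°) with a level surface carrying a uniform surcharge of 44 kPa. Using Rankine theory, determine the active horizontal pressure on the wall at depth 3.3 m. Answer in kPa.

K_a = (1 − sin φ)/(1 + sin φ) = 0.3525.
σ_v = γz + q = 15.6 × 3.3 + 44 = 95.48 kPa.
σ_h = K_a σ_v = 0.3525 × 95.48 = 33.66 kPa.

33.7 kPa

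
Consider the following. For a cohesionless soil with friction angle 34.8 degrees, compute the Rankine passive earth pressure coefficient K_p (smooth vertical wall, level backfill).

3.66

K_p = (1 + sin φ)/(1 − sin φ) = tan²(45° + 34.8°/2) = 3.659.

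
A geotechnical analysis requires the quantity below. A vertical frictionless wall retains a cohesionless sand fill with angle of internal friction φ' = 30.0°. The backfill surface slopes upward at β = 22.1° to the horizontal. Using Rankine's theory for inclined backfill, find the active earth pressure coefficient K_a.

0.441

K_a = cos β · (cos β − √(cos²β − cos²φ)) / (cos β + √(cos²β − cos²φ)).
cos β = 0.9265, cos φ = 0.8660, √(cos²β − cos²φ) = 0.3293.
K_a = 0.9265 × (0.9265 − 0.3293)/(0.9265 + 0.3293) = 0.4406.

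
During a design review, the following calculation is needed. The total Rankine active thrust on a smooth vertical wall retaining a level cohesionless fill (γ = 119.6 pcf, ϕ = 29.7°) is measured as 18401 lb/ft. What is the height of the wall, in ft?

30.2 ft

K_a = 0.3374. P_a = ½ K_a γ H² ⇒ H = √(2P_a/(K_a γ)).
H = √(2×18401/(0.3374×119.6)) = 30.20 ft.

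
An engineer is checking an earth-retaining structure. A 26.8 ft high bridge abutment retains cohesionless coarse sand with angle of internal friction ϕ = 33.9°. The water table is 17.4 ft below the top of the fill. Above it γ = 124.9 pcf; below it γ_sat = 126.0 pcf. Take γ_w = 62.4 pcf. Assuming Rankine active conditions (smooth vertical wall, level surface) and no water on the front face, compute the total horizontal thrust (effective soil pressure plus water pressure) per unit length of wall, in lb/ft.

14700 lb/ft

K_a = tan²(45° − φ/2) = 0.2839.
γ' = 126.0 − 62.4 = 63.60 pcf. Depth below WT = 9.4 ft.
σ'_h at WT = K_a γ d_w = 617.0 psf; at base = 617.0 + K_a γ' × 9.4 = 786.7 psf.
P₁ (0–17.4 ft) = ½×617.0×17.4 = 5368. P₂ (17.4–26.8 ft) = ½(617.0+786.7)×9.4 = 6598.
P_w = ½ γ_w h₂² = 0.5×62.4×9.4² = 2757. Total = 5368+6598+2757 = 14720 lb/ft.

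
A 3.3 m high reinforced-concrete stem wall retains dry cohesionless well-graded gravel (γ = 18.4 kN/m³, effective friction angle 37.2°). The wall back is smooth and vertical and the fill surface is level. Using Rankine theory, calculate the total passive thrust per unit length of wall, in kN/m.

K_p = tan²(45° + φ/2) = 4.058.
P_p = ½ K_p γ H² = 0.5 × 4.058 × 18.4 × 3.3² = 406.6 kN/m.

407 kN/m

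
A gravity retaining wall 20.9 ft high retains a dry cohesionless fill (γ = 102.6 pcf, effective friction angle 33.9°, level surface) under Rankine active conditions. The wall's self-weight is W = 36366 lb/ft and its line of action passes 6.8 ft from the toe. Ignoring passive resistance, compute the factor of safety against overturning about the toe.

K_a = tan²(45° − 33.9°/2) = 0.2839.
P_a = ½K_aγH² = 0.5×0.2839×102.6×20.9² = 6362 lb/ft, acting at H/3 = 6.967 ft above the base.
Overturning moment M_o = P_a × H/3 = 6362 × 6.967 = 44320.
Resisting moment M_r = W × 6.8 = 36366 × 6.8 = 247300.
FS_overturning = M_r/M_o = 247300/44320 = 5.579.

5.58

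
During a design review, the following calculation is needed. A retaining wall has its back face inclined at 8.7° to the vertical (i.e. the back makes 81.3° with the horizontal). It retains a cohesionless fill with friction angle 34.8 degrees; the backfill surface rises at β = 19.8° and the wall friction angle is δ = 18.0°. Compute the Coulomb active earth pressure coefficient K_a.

0.419

K_a = sin²(α+φ) / [sin²α · sin(α−δ) · (1 + √{sin(φ+δ)sin(φ−β) / (sin(α−δ)sin(α+β))})²].
With α = 81.3°, φ = 34.8°, δ = 18.0°, β = 19.8°: K_a = 0.4190.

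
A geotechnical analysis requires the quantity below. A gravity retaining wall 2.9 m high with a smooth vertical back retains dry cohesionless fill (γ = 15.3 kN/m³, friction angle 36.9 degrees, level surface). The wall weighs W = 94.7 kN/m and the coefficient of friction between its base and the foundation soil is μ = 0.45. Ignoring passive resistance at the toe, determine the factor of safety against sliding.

K_a = tan²(45° − 36.9°/2) = 0.2497.
P_a = ½K_aγH² = 0.5×0.2497×15.3×2.9² = 16.06 kN/m, acting at H/3 = 0.9667 m above the base.
FS_sliding = μW / P_a = 0.45×94.7 / 16.06 = 2.653.

2.65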